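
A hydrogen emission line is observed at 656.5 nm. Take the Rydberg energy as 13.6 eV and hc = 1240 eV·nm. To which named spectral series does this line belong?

ΔE = 1240/656.5 = 1.889 eV.
This matches 13.6 × (1/2² − 1/3²), so n_f = 2: the Balmer series.

Balmer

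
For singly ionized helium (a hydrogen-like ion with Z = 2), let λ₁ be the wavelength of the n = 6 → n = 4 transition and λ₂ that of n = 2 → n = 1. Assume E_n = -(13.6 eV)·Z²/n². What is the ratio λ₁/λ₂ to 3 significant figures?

λ ∝ 1/ΔE ∝ 1/(1/n_f² − 1/n_i²), and the Z² and hc factors cancel in the ratio.
λ₁/λ₂ = (1/1² − 1/2²)/(1/4² − 1/6²) = 0.7500/0.03472 = 21.6.

21.6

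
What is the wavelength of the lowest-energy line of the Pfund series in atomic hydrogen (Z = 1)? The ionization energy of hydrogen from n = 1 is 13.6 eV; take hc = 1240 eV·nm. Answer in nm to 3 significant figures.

7460 nm

The Pfund series terminates on n_f = 5; the first line has n_i = 5+1 = 6.
ΔE = 13.60 × (1/5² − 1/6²) = 0.1662 eV.
λ = 1240 / 0.1662 = 7460 nm.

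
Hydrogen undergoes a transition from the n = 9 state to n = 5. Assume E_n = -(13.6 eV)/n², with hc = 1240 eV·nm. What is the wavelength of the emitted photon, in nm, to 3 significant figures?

3300 nm

ΔE = 13.60 × (1/5² − 1/9²) = 13.60 × 0.02765 = 0.3761 eV.
λ = hc/ΔE = 1240 / 0.3761 = 3300 nm.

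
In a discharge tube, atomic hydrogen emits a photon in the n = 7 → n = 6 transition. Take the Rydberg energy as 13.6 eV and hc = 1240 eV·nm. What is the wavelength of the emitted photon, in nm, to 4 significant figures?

12370 nm

ΔE = 13.60 × (1/6² − 1/7²) = 13.60 × 0.007370 = 0.1002 eV.
λ = hc/ΔE = 1240 / 0.1002 = 12370 nm.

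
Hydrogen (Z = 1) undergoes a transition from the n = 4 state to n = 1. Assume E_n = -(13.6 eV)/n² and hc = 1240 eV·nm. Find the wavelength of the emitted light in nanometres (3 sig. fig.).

97.3 nm

ΔE = 13.60 × (1/1² − 1/4²) = 13.60 × 0.9375 = 12.75 eV.
λ = hc/ΔE = 1240 / 12.75 = 97.3 nm.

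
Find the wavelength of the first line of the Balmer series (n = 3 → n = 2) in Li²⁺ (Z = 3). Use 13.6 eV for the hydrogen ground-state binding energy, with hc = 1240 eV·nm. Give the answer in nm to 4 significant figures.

72.94 nm

The Balmer series terminates on n_f = 2; the first line has n_i = 2+1 = 3.
ΔE = 122.4 × (1/2² − 1/3²) = 17.00 eV.
λ = 1240 / 17.00 = 72.94 nm.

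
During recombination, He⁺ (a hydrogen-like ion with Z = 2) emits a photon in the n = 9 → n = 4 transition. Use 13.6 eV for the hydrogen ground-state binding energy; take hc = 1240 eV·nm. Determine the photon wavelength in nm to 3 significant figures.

454 nm

For Z = 2 the level energies scale as Z², so the effective Rydberg energy is 13.6 × 4 = 54.40 eV.
ΔE = 54.40 × (1/4² − 1/9²) = 54.40 × 0.05015 = 2.728 eV.
λ = hc/ΔE = 1240 / 2.728 = 454 nm.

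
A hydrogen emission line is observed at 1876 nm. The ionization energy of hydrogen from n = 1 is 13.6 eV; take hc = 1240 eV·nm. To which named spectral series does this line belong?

ΔE = 1240/1876 = 0.6610 eV.
This matches 13.6 × (1/3² − 1/4²), so n_f = 3: the Paschen series.

Paschen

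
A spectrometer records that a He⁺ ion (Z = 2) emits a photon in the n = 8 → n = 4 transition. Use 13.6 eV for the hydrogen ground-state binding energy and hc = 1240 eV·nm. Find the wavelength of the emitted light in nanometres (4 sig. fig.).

486.3 nm

For Z = 2 the level energies scale as Z², so the effective Rydberg energy is 13.6 × 4 = 54.40 eV.
ΔE = 54.40 × (1/4² − 1/8²) = 54.40 × 0.04688 = 2.550 eV.
λ = hc/ΔE = 1240 / 2.550 = 486.3 nm.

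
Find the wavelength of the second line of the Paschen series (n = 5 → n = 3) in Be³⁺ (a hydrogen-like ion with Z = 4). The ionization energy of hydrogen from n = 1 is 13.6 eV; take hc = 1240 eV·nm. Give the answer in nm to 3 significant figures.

80.1 nm

The Paschen series terminates on n_f = 3; the second line has n_i = 3+2 = 5.
ΔE = 217.6 × (1/3² − 1/5²) = 15.47 eV.
λ = 1240 / 15.47 = 80.1 nm.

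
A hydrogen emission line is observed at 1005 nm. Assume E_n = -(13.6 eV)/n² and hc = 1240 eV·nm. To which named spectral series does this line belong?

ΔE = 1240/1005 = 1.234 eV.
This matches 13.6 × (1/3² − 1/7²), so n_f = 3: the Paschen series.

Paschen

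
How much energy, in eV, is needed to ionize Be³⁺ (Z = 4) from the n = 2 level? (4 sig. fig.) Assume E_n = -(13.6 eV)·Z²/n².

E_n = −13.6 Z²/n² = −217.6/n² eV for Z = 4.
E_2 = −217.6/4 = −54.40 eV, so ionization (to E = 0) requires 54.40 eV.

54.40 eV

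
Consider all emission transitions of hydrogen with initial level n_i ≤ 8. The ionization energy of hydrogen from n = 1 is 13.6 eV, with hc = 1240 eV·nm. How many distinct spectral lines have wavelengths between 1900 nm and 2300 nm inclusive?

2

Enumerate all n_i → n_f pairs with 1 ≤ n_f < n_i ≤ 8 and compute λ = 1240 / [13.6·1·(1/n_f² − 1/n_i²)].
Lines falling in [1900, 2300] nm: 8→4 (1945 nm), 7→4 (2166 nm).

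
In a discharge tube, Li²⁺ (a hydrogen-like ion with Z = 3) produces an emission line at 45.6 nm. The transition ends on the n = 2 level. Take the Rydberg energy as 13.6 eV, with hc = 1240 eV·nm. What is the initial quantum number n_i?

n_i = 6

The photon energy is ΔE = hc/λ = 1240 / 45.6 = 27.19 eV.
With Z = 3, ΔE = 122.4 × (1/n_f² − 1/n_i²), so 1/n_f² − 1/n_i² = 0.2222.
With n_f = 2: 1/n_i² = 1/4 − 0.2222 = 0.02784, so n_i ≈ 5.99.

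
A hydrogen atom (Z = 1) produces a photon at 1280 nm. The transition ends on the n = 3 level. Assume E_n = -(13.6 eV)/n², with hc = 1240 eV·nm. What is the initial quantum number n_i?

The photon energy is ΔE = hc/λ = 1240 / 1280 = 0.9688 eV.
With Z = 1, ΔE = 13.60 × (1/n_f² − 1/n_i²), so 1/n_f² − 1/n_i² = 0.07123.
With n_f = 3: 1/n_i² = 1/9 − 0.07123 = 0.03988, so n_i ≈ 5.01.

n_i = 5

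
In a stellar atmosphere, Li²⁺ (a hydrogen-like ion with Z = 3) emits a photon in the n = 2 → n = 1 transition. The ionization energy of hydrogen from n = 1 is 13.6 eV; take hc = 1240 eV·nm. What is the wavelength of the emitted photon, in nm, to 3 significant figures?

13.5 nm

For Z = 3 the level energies scale as Z², so the effective Rydberg energy is 13.6 × 9 = 122.4 eV.
ΔE = 122.4 × (1/1² − 1/2²) = 122.4 × 0.7500 = 91.80 eV.
λ = hc/ΔE = 1240 / 91.80 = 13.5 nm.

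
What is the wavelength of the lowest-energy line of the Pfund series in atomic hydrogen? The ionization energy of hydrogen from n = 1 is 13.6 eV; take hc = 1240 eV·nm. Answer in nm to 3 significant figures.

7460 nm

The Pfund series terminates on n_f = 5; the first line has n_i = 5+1 = 6.
ΔE = 13.60 × (1/5² − 1/6²) = 0.1662 eV.
λ = 1240 / 0.1662 = 7460 nm.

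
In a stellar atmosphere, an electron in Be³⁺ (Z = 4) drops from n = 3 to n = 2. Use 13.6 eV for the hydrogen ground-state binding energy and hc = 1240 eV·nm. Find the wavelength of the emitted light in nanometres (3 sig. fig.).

41.0 nm

For Z = 4 the level energies scale as Z², so the effective Rydberg energy is 13.6 × 16 = 217.6 eV.
ΔE = 217.6 × (1/2² − 1/3²) = 217.6 × 0.1389 = 30.22 eV.
λ = hc/ΔE = 1240 / 30.22 = 41.0 nm.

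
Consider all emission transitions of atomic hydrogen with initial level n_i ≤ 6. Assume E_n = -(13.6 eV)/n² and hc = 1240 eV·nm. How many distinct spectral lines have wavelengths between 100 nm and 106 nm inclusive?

Enumerate all n_i → n_f pairs with 1 ≤ n_f < n_i ≤ 6 and compute λ = 1240 / [13.6·1·(1/n_f² − 1/n_i²)].
Lines falling in [100, 106] nm: 3→1 (102.6 nm).

1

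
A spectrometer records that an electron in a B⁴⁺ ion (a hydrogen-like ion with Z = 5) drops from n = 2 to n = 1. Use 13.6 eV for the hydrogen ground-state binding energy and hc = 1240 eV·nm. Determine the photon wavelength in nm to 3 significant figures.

4.86 nm

For Z = 5 the level energies scale as Z², so the effective Rydberg energy is 13.6 × 25 = 340.0 eV.
ΔE = 340.0 × (1/1² − 1/2²) = 340.0 × 0.7500 = 255.0 eV.
λ = hc/ΔE = 1240 / 255.0 = 4.86 nm.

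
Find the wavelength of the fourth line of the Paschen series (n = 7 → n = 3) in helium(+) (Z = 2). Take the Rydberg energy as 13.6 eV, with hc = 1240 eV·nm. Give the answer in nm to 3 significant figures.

The Paschen series terminates on n_f = 3; the fourth line has n_i = 3+4 = 7.
ΔE = 54.40 × (1/3² − 1/7²) = 4.934 eV.
λ = 1240 / 4.934 = 251 nm.

251 nm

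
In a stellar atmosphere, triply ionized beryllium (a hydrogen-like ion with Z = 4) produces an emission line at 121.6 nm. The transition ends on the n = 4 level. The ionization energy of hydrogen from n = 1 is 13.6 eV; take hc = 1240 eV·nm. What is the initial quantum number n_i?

The photon energy is ΔE = hc/λ = 1240 / 121.6 = 10.20 eV.
With Z = 4, ΔE = 217.6 × (1/n_f² − 1/n_i²), so 1/n_f² − 1/n_i² = 0.04686.
With n_f = 4: 1/n_i² = 1/16 − 0.04686 = 0.01564, so n_i ≈ 8.00.

n_i = 8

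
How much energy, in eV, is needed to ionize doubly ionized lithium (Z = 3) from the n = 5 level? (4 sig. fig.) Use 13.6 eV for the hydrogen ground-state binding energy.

4.896 eV

E_n = −13.6 Z²/n² = −122.4/n² eV for Z = 3.
E_5 = −122.4/25 = −4.896 eV, so ionization (to E = 0) requires 4.896 eV.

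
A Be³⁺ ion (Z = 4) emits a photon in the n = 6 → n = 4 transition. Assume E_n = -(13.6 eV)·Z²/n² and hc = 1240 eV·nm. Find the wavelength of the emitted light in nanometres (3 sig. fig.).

164 nm

For Z = 4 the level energies scale as Z², so the effective Rydberg energy is 13.6 × 16 = 217.6 eV.
ΔE = 217.6 × (1/4² − 1/6²) = 217.6 × 0.03472 = 7.556 eV.
λ = hc/ΔE = 1240 / 7.556 = 164 nm.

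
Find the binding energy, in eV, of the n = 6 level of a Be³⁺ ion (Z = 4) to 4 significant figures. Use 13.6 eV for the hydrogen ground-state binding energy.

E_n = −13.6 Z²/n² = −217.6/n² eV for Z = 4.
E_6 = −217.6/36 = −6.044 eV, so ionization (to E = 0) requires 6.044 eV.

6.044 eV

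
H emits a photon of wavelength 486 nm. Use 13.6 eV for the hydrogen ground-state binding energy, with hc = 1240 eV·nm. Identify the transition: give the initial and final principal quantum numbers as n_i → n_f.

n_i = 4, n_f = 2

The photon energy is ΔE = hc/λ = 1240 / 486 = 2.551 eV.
With Z = 1, ΔE = 13.60 × (1/n_f² − 1/n_i²), so 1/n_f² − 1/n_i² = 0.1876.
Trying n_f = 2 gives 1/n_i² = 0.06239, i.e. n_i ≈ 4; this pair matches.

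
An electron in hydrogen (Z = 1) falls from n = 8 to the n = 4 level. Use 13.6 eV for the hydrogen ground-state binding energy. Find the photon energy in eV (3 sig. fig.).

E_8 = −13.60/64 = −0.2125 eV and E_4 = −13.60/16 = −0.8500 eV.
The photon energy is |E_8 − E_4| = 0.638 eV.

0.638 eV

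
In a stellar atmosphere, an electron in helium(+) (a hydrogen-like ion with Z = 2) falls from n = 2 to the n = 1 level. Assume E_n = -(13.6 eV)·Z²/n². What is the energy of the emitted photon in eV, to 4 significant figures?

40.80 eV

The Bohr energies scale as Z², so for Z = 2: E_n = −54.40/n² eV.
E_2 = −54.40/4 = −13.60 eV and E_1 = −54.40/1 = −54.40 eV.
The photon energy is |E_2 − E_1| = 40.80 eV.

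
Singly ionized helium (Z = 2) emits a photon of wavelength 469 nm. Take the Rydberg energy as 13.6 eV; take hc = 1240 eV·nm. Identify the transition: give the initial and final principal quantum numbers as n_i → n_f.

n_i = 4, n_f = 3

The photon energy is ΔE = hc/λ = 1240 / 469 = 2.644 eV.
With Z = 2, ΔE = 54.40 × (1/n_f² − 1/n_i²), so 1/n_f² − 1/n_i² = 0.04860.
Trying n_f = 3 gives 1/n_i² = 0.06251, i.e. n_i ≈ 4; this pair matches.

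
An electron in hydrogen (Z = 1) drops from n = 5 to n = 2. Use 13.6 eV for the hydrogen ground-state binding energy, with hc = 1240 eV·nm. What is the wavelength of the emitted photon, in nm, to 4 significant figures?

ΔE = 13.60 × (1/2² − 1/5²) = 13.60 × 0.2100 = 2.856 eV.
λ = hc/ΔE = 1240 / 2.856 = 434.2 nm.
This line belongs to the Balmer series.

434.2 nm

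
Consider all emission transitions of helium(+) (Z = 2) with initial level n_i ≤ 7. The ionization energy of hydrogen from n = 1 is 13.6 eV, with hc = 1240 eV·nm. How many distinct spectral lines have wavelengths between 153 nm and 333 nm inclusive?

4

Enumerate all n_i → n_f pairs with 1 ≤ n_f < n_i ≤ 7 and compute λ = 1240 / [13.6·4·(1/n_f² − 1/n_i²)].
Lines falling in [153, 333] nm: 3→2 (164.1 nm), 7→3 (251.3 nm), 6→3 (273.5 nm), 5→3 (320.5 nm).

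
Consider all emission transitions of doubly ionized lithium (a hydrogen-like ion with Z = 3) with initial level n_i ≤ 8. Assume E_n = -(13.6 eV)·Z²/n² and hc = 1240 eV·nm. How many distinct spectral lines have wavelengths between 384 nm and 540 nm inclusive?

3

Enumerate all n_i → n_f pairs with 1 ≤ n_f < n_i ≤ 8 and compute λ = 1240 / [13.6·9·(1/n_f² − 1/n_i²)].
Lines falling in [384, 540] nm: 8→5 (415.6 nm), 5→4 (450.3 nm), 7→5 (517.1 nm).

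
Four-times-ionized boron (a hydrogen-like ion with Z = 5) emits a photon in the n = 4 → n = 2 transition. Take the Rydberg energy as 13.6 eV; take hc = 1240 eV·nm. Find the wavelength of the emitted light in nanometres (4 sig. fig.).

19.45 nm

For Z = 5 the level energies scale as Z², so the effective Rydberg energy is 13.6 × 25 = 340.0 eV.
ΔE = 340.0 × (1/2² − 1/4²) = 340.0 × 0.1875 = 63.75 eV.
λ = hc/ΔE = 1240 / 63.75 = 19.45 nm.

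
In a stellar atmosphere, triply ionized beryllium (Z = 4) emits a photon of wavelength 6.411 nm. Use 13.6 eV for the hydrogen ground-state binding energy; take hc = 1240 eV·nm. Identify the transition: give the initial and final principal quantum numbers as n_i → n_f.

The photon energy is ΔE = hc/λ = 1240 / 6.411 = 193.4 eV.
With Z = 4, ΔE = 217.6 × (1/n_f² − 1/n_i²), so 1/n_f² − 1/n_i² = 0.8889.
Trying n_f = 1 gives 1/n_i² = 0.1111, i.e. n_i ≈ 3; this pair matches.

n_i = 3, n_f = 1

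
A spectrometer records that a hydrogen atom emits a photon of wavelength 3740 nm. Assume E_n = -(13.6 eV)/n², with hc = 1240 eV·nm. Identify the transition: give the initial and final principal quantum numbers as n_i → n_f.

n_i = 8, n_f = 5

The photon energy is ΔE = hc/λ = 1240 / 3740 = 0.3316 eV.
With Z = 1, ΔE = 13.60 × (1/n_f² − 1/n_i²), so 1/n_f² − 1/n_i² = 0.02438.
Trying n_f = 5 gives 1/n_i² = 0.01562, i.e. n_i ≈ 8; this pair matches.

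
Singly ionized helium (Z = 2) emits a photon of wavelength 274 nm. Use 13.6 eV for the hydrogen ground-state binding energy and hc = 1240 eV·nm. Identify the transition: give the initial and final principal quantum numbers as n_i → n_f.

The photon energy is ΔE = hc/λ = 1240 / 274 = 4.526 eV.
With Z = 2, ΔE = 54.40 × (1/n_f² − 1/n_i²), so 1/n_f² − 1/n_i² = 0.08319.
Trying n_f = 3 gives 1/n_i² = 0.02792, i.e. n_i ≈ 6; this pair matches.

n_i = 6, n_f = 3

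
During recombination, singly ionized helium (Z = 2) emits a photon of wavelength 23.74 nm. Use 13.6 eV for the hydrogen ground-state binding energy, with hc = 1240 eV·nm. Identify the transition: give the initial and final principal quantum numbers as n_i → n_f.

n_i = 5, n_f = 1

The photon energy is ΔE = hc/λ = 1240 / 23.74 = 52.23 eV.
With Z = 2, ΔE = 54.40 × (1/n_f² − 1/n_i²), so 1/n_f² − 1/n_i² = 0.9602.
Trying n_f = 1 gives 1/n_i² = 0.03984, i.e. n_i ≈ 5; this pair matches.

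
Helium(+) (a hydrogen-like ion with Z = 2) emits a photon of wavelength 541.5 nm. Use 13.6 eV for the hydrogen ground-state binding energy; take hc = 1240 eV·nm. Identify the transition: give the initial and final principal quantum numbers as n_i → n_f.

n_i = 7, n_f = 4

The photon energy is ΔE = hc/λ = 1240 / 541.5 = 2.290 eV.
With Z = 2, ΔE = 54.40 × (1/n_f² − 1/n_i²), so 1/n_f² − 1/n_i² = 0.04209.
Trying n_f = 4 gives 1/n_i² = 0.02041, i.e. n_i ≈ 7; this pair matches.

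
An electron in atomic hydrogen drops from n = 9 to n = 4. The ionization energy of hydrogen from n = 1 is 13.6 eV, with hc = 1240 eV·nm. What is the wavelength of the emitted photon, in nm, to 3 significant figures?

1820 nm

ΔE = 13.60 × (1/4² − 1/9²) = 13.60 × 0.05015 = 0.6821 eV.
λ = hc/ΔE = 1240 / 0.6821 = 1820 nm.
This line belongs to the Brackett series.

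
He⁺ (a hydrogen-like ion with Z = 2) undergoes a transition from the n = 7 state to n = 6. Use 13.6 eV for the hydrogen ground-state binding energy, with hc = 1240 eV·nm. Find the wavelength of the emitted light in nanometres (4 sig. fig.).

For Z = 2 the level energies scale as Z², so the effective Rydberg energy is 13.6 × 4 = 54.40 eV.
ΔE = 54.40 × (1/6² − 1/7²) = 54.40 × 0.007370 = 0.4009 eV.
λ = hc/ΔE = 1240 / 0.4009 = 3093 nm.

3093 nm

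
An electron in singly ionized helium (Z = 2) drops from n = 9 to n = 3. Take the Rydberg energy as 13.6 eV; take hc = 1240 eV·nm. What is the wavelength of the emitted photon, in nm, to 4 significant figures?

230.8 nm

For Z = 2 the level energies scale as Z², so the effective Rydberg energy is 13.6 × 4 = 54.40 eV.
ΔE = 54.40 × (1/3² − 1/9²) = 54.40 × 0.09877 = 5.373 eV.
λ = hc/ΔE = 1240 / 5.373 = 230.8 nm.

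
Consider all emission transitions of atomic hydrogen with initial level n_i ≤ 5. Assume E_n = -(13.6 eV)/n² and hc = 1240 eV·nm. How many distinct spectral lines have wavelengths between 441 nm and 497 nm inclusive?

Enumerate all n_i → n_f pairs with 1 ≤ n_f < n_i ≤ 5 and compute λ = 1240 / [13.6·1·(1/n_f² − 1/n_i²)].
Lines falling in [441, 497] nm: 4→2 (486.3 nm).

1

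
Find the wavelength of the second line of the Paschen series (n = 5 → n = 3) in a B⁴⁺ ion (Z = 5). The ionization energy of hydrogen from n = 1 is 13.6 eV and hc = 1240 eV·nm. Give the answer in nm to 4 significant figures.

51.29 nm

The Paschen series terminates on n_f = 3; the second line has n_i = 3+2 = 5.
ΔE = 340.0 × (1/3² − 1/5²) = 24.18 eV.
λ = 1240 / 24.18 = 51.29 nm.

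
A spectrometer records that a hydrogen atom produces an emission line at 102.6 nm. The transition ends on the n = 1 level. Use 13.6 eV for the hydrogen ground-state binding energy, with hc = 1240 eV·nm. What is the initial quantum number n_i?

n_i = 3

The photon energy is ΔE = hc/λ = 1240 / 102.6 = 12.09 eV.
With Z = 1, ΔE = 13.60 × (1/n_f² − 1/n_i²), so 1/n_f² − 1/n_i² = 0.8887.
With n_f = 1: 1/n_i² = 1/1 − 0.8887 = 0.1113, so n_i ≈ 3.00.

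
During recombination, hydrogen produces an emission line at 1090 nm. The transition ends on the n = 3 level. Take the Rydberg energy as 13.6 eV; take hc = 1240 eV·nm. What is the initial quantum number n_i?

The photon energy is ΔE = hc/λ = 1240 / 1090 = 1.138 eV.
With Z = 1, ΔE = 13.60 × (1/n_f² − 1/n_i²), so 1/n_f² − 1/n_i² = 0.08365.
With n_f = 3: 1/n_i² = 1/9 − 0.08365 = 0.02746, so n_i ≈ 6.03.

n_i = 6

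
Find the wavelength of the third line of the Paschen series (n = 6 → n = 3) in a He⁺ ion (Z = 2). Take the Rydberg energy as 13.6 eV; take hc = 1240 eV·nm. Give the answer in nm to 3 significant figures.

274 nm

The Paschen series terminates on n_f = 3; the third line has n_i = 3+3 = 6.
ΔE = 54.40 × (1/3² − 1/6²) = 4.533 eV.
λ = 1240 / 4.533 = 274 nm.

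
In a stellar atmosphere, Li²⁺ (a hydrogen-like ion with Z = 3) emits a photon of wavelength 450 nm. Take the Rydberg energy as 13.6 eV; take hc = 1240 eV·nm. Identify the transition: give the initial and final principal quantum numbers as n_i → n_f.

The photon energy is ΔE = hc/λ = 1240 / 450 = 2.756 eV.
With Z = 3, ΔE = 122.4 × (1/n_f² − 1/n_i²), so 1/n_f² − 1/n_i² = 0.02251.
Trying n_f = 4 gives 1/n_i² = 0.03999, i.e. n_i ≈ 5; this pair matches.

n_i = 5, n_f = 4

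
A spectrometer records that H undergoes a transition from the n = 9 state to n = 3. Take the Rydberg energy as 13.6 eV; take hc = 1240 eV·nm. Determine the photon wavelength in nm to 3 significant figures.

923 nm

ΔE = 13.60 × (1/3² − 1/9²) = 13.60 × 0.09877 = 1.343 eV.
λ = hc/ΔE = 1240 / 1.343 = 923 nm.
This line belongs to the Paschen series.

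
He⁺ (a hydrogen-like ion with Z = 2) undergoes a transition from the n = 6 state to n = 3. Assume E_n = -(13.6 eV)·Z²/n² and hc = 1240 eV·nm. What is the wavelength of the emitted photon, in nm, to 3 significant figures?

For Z = 2 the level energies scale as Z², so the effective Rydberg energy is 13.6 × 4 = 54.40 eV.
ΔE = 54.40 × (1/3² − 1/6²) = 54.40 × 0.08333 = 4.533 eV.
λ = hc/ΔE = 1240 / 4.533 = 274 nm.

274 nm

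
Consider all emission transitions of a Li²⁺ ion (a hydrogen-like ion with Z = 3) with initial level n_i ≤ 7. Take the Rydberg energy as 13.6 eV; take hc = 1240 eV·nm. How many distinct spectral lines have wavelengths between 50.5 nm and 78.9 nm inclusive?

2

Enumerate all n_i → n_f pairs with 1 ≤ n_f < n_i ≤ 7 and compute λ = 1240 / [13.6·9·(1/n_f² − 1/n_i²)].
Lines falling in [50.5, 78.9] nm: 4→2 (54.03 nm), 3→2 (72.94 nm).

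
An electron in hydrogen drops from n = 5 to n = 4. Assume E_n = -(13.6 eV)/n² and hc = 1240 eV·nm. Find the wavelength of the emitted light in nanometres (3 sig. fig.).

4050 nm

ΔE = 13.60 × (1/4² − 1/5²) = 13.60 × 0.02250 = 0.3060 eV.
λ = hc/ΔE = 1240 / 0.3060 = 4050 nm.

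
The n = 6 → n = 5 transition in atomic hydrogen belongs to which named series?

Pfund

The series is set by the lower level: n_f = 5 is the Pfund series.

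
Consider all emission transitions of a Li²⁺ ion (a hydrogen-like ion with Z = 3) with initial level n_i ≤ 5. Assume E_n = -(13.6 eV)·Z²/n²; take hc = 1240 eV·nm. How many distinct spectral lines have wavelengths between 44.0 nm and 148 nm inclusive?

4

Enumerate all n_i → n_f pairs with 1 ≤ n_f < n_i ≤ 5 and compute λ = 1240 / [13.6·9·(1/n_f² − 1/n_i²)].
Lines falling in [44.0, 148] nm: 5→2 (48.24 nm), 4→2 (54.03 nm), 3→2 (72.94 nm), 5→3 (142.5 nm).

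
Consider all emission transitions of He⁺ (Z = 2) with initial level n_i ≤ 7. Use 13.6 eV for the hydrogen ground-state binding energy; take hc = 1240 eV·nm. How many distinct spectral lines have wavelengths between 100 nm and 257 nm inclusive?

Enumerate all n_i → n_f pairs with 1 ≤ n_f < n_i ≤ 7 and compute λ = 1240 / [13.6·4·(1/n_f² − 1/n_i²)].
Lines falling in [100, 257] nm: 6→2 (102.6 nm), 5→2 (108.5 nm), 4→2 (121.6 nm), 3→2 (164.1 nm), 7→3 (251.3 nm).

5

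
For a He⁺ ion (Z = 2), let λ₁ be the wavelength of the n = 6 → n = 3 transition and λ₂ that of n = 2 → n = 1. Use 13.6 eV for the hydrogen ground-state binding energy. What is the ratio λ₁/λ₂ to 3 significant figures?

λ ∝ 1/ΔE ∝ 1/(1/n_f² − 1/n_i²), and the Z² and hc factors cancel in the ratio.
λ₁/λ₂ = (1/1² − 1/2²)/(1/3² − 1/6²) = 0.7500/0.08333 = 9.00.

9.00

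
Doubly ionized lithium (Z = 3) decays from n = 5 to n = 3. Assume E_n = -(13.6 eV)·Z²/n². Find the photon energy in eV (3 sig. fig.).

The Bohr energies scale as Z², so for Z = 3: E_n = −122.4/n² eV.
E_5 = −122.4/25 = −4.896 eV and E_3 = −122.4/9 = −13.60 eV.
The photon energy is |E_5 − E_3| = 8.70 eV.

8.70 eV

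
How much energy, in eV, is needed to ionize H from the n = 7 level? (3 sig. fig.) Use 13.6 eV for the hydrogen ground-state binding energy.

0.278 eV

E_7 = −13.60/49 = −0.278 eV, so ionization (to E = 0) requires 0.278 eV.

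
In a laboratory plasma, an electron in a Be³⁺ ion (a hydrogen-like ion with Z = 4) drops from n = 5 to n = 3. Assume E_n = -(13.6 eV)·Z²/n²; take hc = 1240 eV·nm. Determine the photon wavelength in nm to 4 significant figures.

80.14 nm

For Z = 4 the level energies scale as Z², so the effective Rydberg energy is 13.6 × 16 = 217.6 eV.
ΔE = 217.6 × (1/3² − 1/5²) = 217.6 × 0.07111 = 15.47 eV.
λ = hc/ΔE = 1240 / 15.47 = 80.14 nm.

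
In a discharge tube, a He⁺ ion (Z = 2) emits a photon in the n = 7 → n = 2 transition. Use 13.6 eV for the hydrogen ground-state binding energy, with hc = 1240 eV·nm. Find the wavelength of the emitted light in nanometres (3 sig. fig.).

99.3 nm

For Z = 2 the level energies scale as Z², so the effective Rydberg energy is 13.6 × 4 = 54.40 eV.
ΔE = 54.40 × (1/2² − 1/7²) = 54.40 × 0.2296 = 12.49 eV.
λ = hc/ΔE = 1240 / 12.49 = 99.3 nm.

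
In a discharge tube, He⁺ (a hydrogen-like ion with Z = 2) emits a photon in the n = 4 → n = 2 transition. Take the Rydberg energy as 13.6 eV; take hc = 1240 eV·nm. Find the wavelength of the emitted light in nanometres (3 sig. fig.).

122 nm

For Z = 2 the level energies scale as Z², so the effective Rydberg energy is 13.6 × 4 = 54.40 eV.
ΔE = 54.40 × (1/2² − 1/4²) = 54.40 × 0.1875 = 10.20 eV.
λ = hc/ΔE = 1240 / 10.20 = 122 nm.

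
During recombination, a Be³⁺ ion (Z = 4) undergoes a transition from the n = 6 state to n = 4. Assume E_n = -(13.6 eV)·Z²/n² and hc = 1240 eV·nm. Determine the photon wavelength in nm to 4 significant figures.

164.1 nm

For Z = 4 the level energies scale as Z², so the effective Rydberg energy is 13.6 × 16 = 217.6 eV.
ΔE = 217.6 × (1/4² − 1/6²) = 217.6 × 0.03472 = 7.556 eV.
λ = hc/ΔE = 1240 / 7.556 = 164.1 nm.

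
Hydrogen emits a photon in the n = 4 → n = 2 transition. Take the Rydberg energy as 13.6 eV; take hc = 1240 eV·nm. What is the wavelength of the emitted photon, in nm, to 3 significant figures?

ΔE = 13.60 × (1/2² − 1/4²) = 13.60 × 0.1875 = 2.550 eV.
λ = hc/ΔE = 1240 / 2.550 = 486 nm.
This line belongs to the Balmer series.

486 nm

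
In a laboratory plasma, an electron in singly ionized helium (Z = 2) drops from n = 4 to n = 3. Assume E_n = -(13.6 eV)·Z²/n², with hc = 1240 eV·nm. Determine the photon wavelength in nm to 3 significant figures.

For Z = 2 the level energies scale as Z², so the effective Rydberg energy is 13.6 × 4 = 54.40 eV.
ΔE = 54.40 × (1/3² − 1/4²) = 54.40 × 0.04861 = 2.644 eV.
λ = hc/ΔE = 1240 / 2.644 = 469 nm.

469 nm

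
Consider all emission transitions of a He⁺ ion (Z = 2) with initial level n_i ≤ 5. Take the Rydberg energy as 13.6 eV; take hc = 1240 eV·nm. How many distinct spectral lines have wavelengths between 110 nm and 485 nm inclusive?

Enumerate all n_i → n_f pairs with 1 ≤ n_f < n_i ≤ 5 and compute λ = 1240 / [13.6·4·(1/n_f² − 1/n_i²)].
Lines falling in [110, 485] nm: 4→2 (121.6 nm), 3→2 (164.1 nm), 5→3 (320.5 nm), 4→3 (468.9 nm).

4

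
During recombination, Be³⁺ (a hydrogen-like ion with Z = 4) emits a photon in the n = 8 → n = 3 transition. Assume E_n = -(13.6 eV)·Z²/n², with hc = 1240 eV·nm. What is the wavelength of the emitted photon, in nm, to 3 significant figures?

59.7 nm

For Z = 4 the level energies scale as Z², so the effective Rydberg energy is 13.6 × 16 = 217.6 eV.
ΔE = 217.6 × (1/3² − 1/8²) = 217.6 × 0.09549 = 20.78 eV.
λ = hc/ΔE = 1240 / 20.78 = 59.7 nm.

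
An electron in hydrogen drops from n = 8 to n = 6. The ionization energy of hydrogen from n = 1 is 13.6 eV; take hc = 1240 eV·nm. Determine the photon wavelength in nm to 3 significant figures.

ΔE = 13.60 × (1/6² − 1/8²) = 13.60 × 0.01215 = 0.1653 eV.
λ = hc/ΔE = 1240 / 0.1653 = 7500 nm.

7500 nm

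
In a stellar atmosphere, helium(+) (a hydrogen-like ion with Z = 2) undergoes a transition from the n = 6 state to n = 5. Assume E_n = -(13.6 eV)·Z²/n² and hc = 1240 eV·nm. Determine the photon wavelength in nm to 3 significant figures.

1860 nm

For Z = 2 the level energies scale as Z², so the effective Rydberg energy is 13.6 × 4 = 54.40 eV.
ΔE = 54.40 × (1/5² − 1/6²) = 54.40 × 0.01222 = 0.6649 eV.
λ = hc/ΔE = 1240 / 0.6649 = 1860 nm.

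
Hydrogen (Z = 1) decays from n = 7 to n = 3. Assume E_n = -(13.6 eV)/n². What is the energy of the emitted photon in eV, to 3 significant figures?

E_7 = −13.60/49 = −0.2776 eV and E_3 = −13.60/9 = −1.511 eV.
The photon energy is |E_7 − E_3| = 1.23 eV.

1.23 eV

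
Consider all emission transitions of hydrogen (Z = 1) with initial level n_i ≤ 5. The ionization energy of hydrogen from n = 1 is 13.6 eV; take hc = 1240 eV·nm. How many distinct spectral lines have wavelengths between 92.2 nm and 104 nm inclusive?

Enumerate all n_i → n_f pairs with 1 ≤ n_f < n_i ≤ 5 and compute λ = 1240 / [13.6·1·(1/n_f² − 1/n_i²)].
Lines falling in [92.2, 104] nm: 5→1 (94.98 nm), 4→1 (97.25 nm), 3→1 (102.6 nm).

3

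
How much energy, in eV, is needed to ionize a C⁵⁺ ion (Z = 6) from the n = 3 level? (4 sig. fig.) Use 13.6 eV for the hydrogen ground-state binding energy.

54.40 eV

E_n = −13.6 Z²/n² = −489.6/n² eV for Z = 6.
E_3 = −489.6/9 = −54.40 eV, so ionization (to E = 0) requires 54.40 eV.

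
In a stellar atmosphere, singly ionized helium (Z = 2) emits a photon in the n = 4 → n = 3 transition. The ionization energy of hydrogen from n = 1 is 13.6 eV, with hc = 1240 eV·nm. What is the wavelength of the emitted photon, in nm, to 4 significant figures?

For Z = 2 the level energies scale as Z², so the effective Rydberg energy is 13.6 × 4 = 54.40 eV.
ΔE = 54.40 × (1/3² − 1/4²) = 54.40 × 0.04861 = 2.644 eV.
λ = hc/ΔE = 1240 / 2.644 = 468.9 nm.

468.9 nm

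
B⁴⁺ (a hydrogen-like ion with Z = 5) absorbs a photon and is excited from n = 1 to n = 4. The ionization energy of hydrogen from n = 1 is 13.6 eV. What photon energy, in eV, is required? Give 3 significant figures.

The Bohr energies scale as Z², so for Z = 5: E_n = −340.0/n² eV.
E_4 = −340.0/16 = −21.25 eV and E_1 = −340.0/1 = −340.0 eV.
The photon energy is |E_4 − E_1| = 319 eV.

319 eV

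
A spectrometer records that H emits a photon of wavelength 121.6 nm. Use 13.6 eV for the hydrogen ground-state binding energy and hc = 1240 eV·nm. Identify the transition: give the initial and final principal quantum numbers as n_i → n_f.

n_i = 2, n_f = 1

The photon energy is ΔE = hc/λ = 1240 / 121.6 = 10.20 eV.
With Z = 1, ΔE = 13.60 × (1/n_f² − 1/n_i²), so 1/n_f² − 1/n_i² = 0.7498.
Trying n_f = 1 gives 1/n_i² = 0.2502, i.e. n_i ≈ 2; this pair matches.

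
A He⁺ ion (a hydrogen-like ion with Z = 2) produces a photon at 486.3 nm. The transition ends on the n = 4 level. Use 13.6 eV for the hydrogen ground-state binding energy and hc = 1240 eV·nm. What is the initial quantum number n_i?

The photon energy is ΔE = hc/λ = 1240 / 486.3 = 2.550 eV.
With Z = 2, ΔE = 54.40 × (1/n_f² − 1/n_i²), so 1/n_f² − 1/n_i² = 0.04687.
With n_f = 4: 1/n_i² = 1/16 − 0.04687 = 0.01563, so n_i ≈ 8.00.

n_i = 8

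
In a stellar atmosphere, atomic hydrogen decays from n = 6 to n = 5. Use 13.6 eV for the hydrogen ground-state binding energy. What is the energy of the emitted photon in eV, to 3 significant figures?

E_6 = −13.60/36 = −0.3778 eV and E_5 = −13.60/25 = −0.5440 eV.
The photon energy is |E_6 − E_5| = 0.166 eV.

0.166 eV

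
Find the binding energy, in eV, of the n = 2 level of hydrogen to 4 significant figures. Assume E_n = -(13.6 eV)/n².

E_2 = −13.60/4 = −3.400 eV, so ionization (to E = 0) requires 3.400 eV.

3.400 eV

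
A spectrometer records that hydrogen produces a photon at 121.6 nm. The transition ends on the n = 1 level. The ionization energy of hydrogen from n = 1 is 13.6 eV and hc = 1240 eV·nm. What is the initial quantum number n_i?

n_i = 2

The photon energy is ΔE = hc/λ = 1240 / 121.6 = 10.20 eV.
With Z = 1, ΔE = 13.60 × (1/n_f² − 1/n_i²), so 1/n_f² − 1/n_i² = 0.7498.
With n_f = 1: 1/n_i² = 1/1 − 0.7498 = 0.2502, so n_i ≈ 2.00.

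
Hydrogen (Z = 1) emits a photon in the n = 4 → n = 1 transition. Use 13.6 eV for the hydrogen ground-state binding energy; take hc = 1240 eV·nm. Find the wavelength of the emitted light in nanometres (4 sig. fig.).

ΔE = 13.60 × (1/1² − 1/4²) = 13.60 × 0.9375 = 12.75 eV.
λ = hc/ΔE = 1240 / 12.75 = 97.25 nm.

97.25 nm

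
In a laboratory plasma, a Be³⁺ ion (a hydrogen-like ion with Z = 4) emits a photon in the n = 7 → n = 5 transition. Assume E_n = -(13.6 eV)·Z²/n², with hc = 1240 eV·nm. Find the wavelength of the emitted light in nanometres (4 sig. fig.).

290.9 nm

For Z = 4 the level energies scale as Z², so the effective Rydberg energy is 13.6 × 16 = 217.6 eV.
ΔE = 217.6 × (1/5² − 1/7²) = 217.6 × 0.01959 = 4.263 eV.
λ = hc/ΔE = 1240 / 4.263 = 290.9 nm.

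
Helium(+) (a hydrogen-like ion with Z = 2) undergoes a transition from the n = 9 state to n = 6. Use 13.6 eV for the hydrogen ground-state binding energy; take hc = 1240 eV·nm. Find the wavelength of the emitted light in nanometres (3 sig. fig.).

1480 nm

For Z = 2 the level energies scale as Z², so the effective Rydberg energy is 13.6 × 4 = 54.40 eV.
ΔE = 54.40 × (1/6² − 1/9²) = 54.40 × 0.01543 = 0.8395 eV.
λ = hc/ΔE = 1240 / 0.8395 = 1480 nm.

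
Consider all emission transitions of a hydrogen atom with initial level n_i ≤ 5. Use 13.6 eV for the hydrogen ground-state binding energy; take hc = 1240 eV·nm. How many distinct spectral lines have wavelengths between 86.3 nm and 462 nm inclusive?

Enumerate all n_i → n_f pairs with 1 ≤ n_f < n_i ≤ 5 and compute λ = 1240 / [13.6·1·(1/n_f² − 1/n_i²)].
Lines falling in [86.3, 462] nm: 5→1 (94.98 nm), 4→1 (97.25 nm), 3→1 (102.6 nm), 2→1 (121.6 nm), 5→2 (434.2 nm).

5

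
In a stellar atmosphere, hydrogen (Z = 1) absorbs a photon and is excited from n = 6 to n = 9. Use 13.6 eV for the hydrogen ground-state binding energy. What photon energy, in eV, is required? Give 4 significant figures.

E_9 = −13.60/81 = −0.1679 eV and E_6 = −13.60/36 = −0.3778 eV.
The photon energy is |E_9 − E_6| = 0.2099 eV.

0.2099 eV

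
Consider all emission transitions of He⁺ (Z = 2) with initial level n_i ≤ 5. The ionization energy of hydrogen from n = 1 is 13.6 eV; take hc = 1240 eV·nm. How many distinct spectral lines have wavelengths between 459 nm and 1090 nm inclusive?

2

Enumerate all n_i → n_f pairs with 1 ≤ n_f < n_i ≤ 5 and compute λ = 1240 / [13.6·4·(1/n_f² − 1/n_i²)].
Lines falling in [459, 1090] nm: 4→3 (468.9 nm), 5→4 (1013 nm).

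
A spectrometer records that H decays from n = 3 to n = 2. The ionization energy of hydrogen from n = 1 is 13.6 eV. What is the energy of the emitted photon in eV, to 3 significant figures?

1.89 eV

E_3 = −13.60/9 = −1.511 eV and E_2 = −13.60/4 = −3.400 eV.
The photon energy is |E_3 − E_2| = 1.89 eV.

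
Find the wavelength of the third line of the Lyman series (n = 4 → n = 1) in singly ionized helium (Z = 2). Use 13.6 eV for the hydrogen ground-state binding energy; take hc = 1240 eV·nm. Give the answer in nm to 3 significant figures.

The Lyman series terminates on n_f = 1; the third line has n_i = 1+3 = 4.
ΔE = 54.40 × (1/1² − 1/4²) = 51.00 eV.
λ = 1240 / 51.00 = 24.3 nm.

24.3 nm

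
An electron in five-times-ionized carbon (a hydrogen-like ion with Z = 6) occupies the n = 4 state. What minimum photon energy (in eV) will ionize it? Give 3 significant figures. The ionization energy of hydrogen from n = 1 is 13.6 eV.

E_n = −13.6 Z²/n² = −489.6/n² eV for Z = 6.
E_4 = −489.6/16 = −30.6 eV, so ionization (to E = 0) requires 30.6 eV.

30.6 eV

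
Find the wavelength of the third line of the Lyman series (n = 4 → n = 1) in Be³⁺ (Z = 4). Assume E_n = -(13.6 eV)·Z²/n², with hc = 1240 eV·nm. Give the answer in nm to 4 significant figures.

6.078 nm

The Lyman series terminates on n_f = 1; the third line has n_i = 1+3 = 4.
ΔE = 217.6 × (1/1² − 1/4²) = 204.0 eV.
λ = 1240 / 204.0 = 6.078 nm.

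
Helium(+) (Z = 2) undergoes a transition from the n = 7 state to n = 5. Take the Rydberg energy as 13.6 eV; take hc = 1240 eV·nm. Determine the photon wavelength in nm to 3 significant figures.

For Z = 2 the level energies scale as Z², so the effective Rydberg energy is 13.6 × 4 = 54.40 eV.
ΔE = 54.40 × (1/5² − 1/7²) = 54.40 × 0.01959 = 1.066 eV.
λ = hc/ΔE = 1240 / 1.066 = 1160 nm.

1160 nm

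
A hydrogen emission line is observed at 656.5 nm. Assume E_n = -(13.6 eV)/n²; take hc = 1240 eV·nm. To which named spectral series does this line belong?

ΔE = 1240/656.5 = 1.889 eV.
This matches 13.6 × (1/2² − 1/3²), so n_f = 2: the Balmer series.

Balmer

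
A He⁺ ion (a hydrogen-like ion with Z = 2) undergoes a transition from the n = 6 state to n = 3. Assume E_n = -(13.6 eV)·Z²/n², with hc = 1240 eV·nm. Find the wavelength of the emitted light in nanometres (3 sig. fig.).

For Z = 2 the level energies scale as Z², so the effective Rydberg energy is 13.6 × 4 = 54.40 eV.
ΔE = 54.40 × (1/3² − 1/6²) = 54.40 × 0.08333 = 4.533 eV.
λ = hc/ΔE = 1240 / 4.533 = 274 nm.

274 nm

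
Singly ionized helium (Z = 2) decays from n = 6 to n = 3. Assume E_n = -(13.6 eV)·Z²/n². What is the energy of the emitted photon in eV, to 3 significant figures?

4.53 eV

The Bohr energies scale as Z², so for Z = 2: E_n = −54.40/n² eV.
E_6 = −54.40/36 = −1.511 eV and E_3 = −54.40/9 = −6.044 eV.
The photon energy is |E_6 − E_3| = 4.53 eV.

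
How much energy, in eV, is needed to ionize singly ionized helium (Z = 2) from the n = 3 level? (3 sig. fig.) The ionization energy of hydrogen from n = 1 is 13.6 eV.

E_n = −13.6 Z²/n² = −54.40/n² eV for Z = 2.
E_3 = −54.40/9 = −6.04 eV, so ionization (to E = 0) requires 6.04 eV.

6.04 eV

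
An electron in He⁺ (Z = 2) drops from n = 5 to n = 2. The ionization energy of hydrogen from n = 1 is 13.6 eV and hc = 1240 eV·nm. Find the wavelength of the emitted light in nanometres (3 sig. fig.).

For Z = 2 the level energies scale as Z², so the effective Rydberg energy is 13.6 × 4 = 54.40 eV.
ΔE = 54.40 × (1/2² − 1/5²) = 54.40 × 0.2100 = 11.42 eV.
λ = hc/ΔE = 1240 / 11.42 = 109 nm.

109 nm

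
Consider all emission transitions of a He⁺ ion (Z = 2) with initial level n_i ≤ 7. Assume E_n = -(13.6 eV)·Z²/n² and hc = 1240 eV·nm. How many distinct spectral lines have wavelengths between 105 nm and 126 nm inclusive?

2

Enumerate all n_i → n_f pairs with 1 ≤ n_f < n_i ≤ 7 and compute λ = 1240 / [13.6·4·(1/n_f² − 1/n_i²)].
Lines falling in [105, 126] nm: 5→2 (108.5 nm), 4→2 (121.6 nm).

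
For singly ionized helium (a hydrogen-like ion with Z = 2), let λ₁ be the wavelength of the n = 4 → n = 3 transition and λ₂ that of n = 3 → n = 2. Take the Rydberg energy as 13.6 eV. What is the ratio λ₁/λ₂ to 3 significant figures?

λ ∝ 1/ΔE ∝ 1/(1/n_f² − 1/n_i²), and the Z² and hc factors cancel in the ratio.
λ₁/λ₂ = (1/2² − 1/3²)/(1/3² − 1/4²) = 0.1389/0.04861 = 2.86.

2.86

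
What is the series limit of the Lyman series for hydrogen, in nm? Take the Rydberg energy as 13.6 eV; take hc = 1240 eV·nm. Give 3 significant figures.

91.2 nm

The Lyman series has lower level n_f = 1; the series limit corresponds to n_i → ∞.
ΔE_max = 13.6 × 1 / 1² = 13.60 eV.
λ_min = 1240 / 13.60 = 91.2 nm.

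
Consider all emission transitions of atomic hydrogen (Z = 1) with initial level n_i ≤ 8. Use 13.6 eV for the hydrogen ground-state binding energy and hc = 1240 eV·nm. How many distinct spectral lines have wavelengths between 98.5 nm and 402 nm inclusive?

4

Enumerate all n_i → n_f pairs with 1 ≤ n_f < n_i ≤ 8 and compute λ = 1240 / [13.6·1·(1/n_f² − 1/n_i²)].
Lines falling in [98.5, 402] nm: 3→1 (102.6 nm), 2→1 (121.6 nm), 8→2 (389.0 nm), 7→2 (397.1 nm).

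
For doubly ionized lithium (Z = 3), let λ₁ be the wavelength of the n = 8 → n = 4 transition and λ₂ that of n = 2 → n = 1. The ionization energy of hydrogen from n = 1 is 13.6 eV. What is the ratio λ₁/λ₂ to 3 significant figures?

λ ∝ 1/ΔE ∝ 1/(1/n_f² − 1/n_i²), and the Z² and hc factors cancel in the ratio.
λ₁/λ₂ = (1/1² − 1/2²)/(1/4² − 1/8²) = 0.7500/0.04688 = 16.0.

16.0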